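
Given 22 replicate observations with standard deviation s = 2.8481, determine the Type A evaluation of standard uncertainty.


u_A = s / sqrt(n)
u_A = 2.8481 / sqrt(22)
u_A = 2.8481 / 4.6904158
u_A = 0.6072

0.6072


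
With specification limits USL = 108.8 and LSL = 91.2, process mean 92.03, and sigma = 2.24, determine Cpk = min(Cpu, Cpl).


Cpu = (USL - mean) / (3*sigma) = (108.8 - 92.03) / (3*2.24) = 2.4955
Cpl = (mean - LSL) / (3*sigma) = (92.03 - 91.2) / (3*2.24) = 0.1235
Cpk = min(Cpu, Cpl) = 0.1235

0.1235


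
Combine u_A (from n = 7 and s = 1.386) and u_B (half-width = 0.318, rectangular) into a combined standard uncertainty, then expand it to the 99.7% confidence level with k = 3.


u_A = s / sqrt(n) = 1.386 / sqrt(7) = 0.52385876
u_B = half_width / sqrt(3) = 0.318 / sqrt(3) = 0.18359739
uc = sqrt(u_A^2 + u_B^2) = sqrt(0.52385876^2 + 0.18359739^2) = 0.55509999
U = k * uc = 3 * 0.55509999
U = 1.6653

1.6653


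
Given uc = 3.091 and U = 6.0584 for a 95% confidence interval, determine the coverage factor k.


k = U / uc
k = 6.0584 / 3.091
k = 1.96

1.96


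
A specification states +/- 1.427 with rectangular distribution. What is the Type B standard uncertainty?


u_B = half_width / sqrt(3)
u_B = 1.427 / 1.7320508
u_B = 0.8239

0.8239


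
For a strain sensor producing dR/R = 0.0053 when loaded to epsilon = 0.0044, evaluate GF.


GF = (dR/R) / epsilon
= 0.0053 / 0.0044
= 1.2045

1.2045


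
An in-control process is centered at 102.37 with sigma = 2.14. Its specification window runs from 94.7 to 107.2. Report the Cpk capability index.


Cpu = (USL - mean) / (3*sigma) = (107.2 - 102.37) / (3*2.14) = 0.7523
Cpl = (mean - LSL) / (3*sigma) = (102.37 - 94.7) / (3*2.14) = 1.1947
Cpk = min(Cpu, Cpl) = 0.7523

0.7523


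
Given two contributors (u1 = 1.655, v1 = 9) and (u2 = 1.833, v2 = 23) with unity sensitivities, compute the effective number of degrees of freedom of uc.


uc = sqrt(u1^2 + u2^2) = sqrt(1.655^2 + 1.833^2) = 2.4695979
v_eff = uc^4 / (u1^4/v1 + u2^4/v2)
= 2.4695979^4 / (1.655^4/9 + 1.833^4/23)
= 37.196749 / 1.324404
v_eff = 28.0857

28.0857


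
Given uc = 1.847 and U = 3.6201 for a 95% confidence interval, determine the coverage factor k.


k = U / uc
k = 3.6201 / 1.847
k = 1.96

1.96


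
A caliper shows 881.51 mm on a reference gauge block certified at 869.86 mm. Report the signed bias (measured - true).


Systematic error = measured - true
= 881.51 - 869.86
= 11.6500

11.6500


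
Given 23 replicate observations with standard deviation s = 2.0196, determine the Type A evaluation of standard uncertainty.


u_A = s / sqrt(n)
u_A = 2.0196 / sqrt(23)
u_A = 2.0196 / 4.7958315
u_A = 0.4211

0.4211


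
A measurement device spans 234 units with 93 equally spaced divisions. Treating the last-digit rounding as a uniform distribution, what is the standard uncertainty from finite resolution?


resolution = range / divisions
resolution = 234 / 93 = 2.516129
u_res = resolution / (2*sqrt(3))
u_res = 2.516129 / 3.4641016
u_res = 0.7263

0.7263


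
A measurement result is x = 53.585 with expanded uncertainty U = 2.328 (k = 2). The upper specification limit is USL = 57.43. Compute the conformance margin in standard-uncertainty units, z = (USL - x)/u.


u = U / k = 2.328 / 2 = 1.164
margin = |USL - x| = |57.43 - 53.585| = 3.845
z = margin / u = 3.845 / 1.164
z = 3.3033

3.3033


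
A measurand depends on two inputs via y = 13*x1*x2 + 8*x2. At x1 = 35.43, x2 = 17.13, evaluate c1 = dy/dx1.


y = 13*x1*x2 + 8*x2
dy/dx1 = 13*x2
Evaluate at x2 = 17.13: c1 = 13 * 17.13
c1 = 222.6900

222.6900


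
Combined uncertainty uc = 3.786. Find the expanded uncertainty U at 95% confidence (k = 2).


U = k * uc
U = 2 * 3.786
U = 7.5720

7.5720


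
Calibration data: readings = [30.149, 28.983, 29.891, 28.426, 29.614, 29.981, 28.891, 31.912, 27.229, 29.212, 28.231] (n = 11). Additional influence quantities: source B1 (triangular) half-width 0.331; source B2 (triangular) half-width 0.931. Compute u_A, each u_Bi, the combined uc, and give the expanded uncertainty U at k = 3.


mean = (30.149 + 28.983 + 29.891 + 28.426 + 29.614 + 29.981 + 28.891 + 31.912 + 27.229 + 29.212 + 28.231) / 11 = 29.31990909
s = sqrt(sum((x - mean)^2)/(n-1)) = 1.2215488
u_A = s / sqrt(n) = 1.2215488 / sqrt(11) = 0.36831082
u_B1 = 0.331 / sqrt(6) = 0.13513018
u_B2 = 0.931 / sqrt(6) = 0.38007916
uc = sqrt(0.36831082^2 + 0.13513018^2 + 0.38007916^2) = 0.54623547
U = k * uc = 3 * 0.54623547
U = 1.6387

1.6387


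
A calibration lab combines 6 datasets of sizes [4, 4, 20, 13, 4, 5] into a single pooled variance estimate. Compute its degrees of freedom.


nu = sum_i (n_i - 1)
nu = ((4 - 1) + (4 - 1) + (20 - 1) + (13 - 1) + (4 - 1) + (5 - 1))
nu = 3 + 3 + 19 + 12 + 3 + 4
nu = 44

44


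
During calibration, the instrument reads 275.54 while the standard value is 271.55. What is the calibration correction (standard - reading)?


Correction = standard - reading
= 271.55 - 275.54
= -3.9900

-3.9900


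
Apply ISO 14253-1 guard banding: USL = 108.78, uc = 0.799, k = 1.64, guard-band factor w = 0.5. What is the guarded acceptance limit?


U = k * uc = 1.64 * 0.799 = 1.31036
guard band g = w * U = 0.5 * 1.31036 = 0.65518
AL = USL - g = 108.78 - 0.65518
AL = 108.1248

108.1248


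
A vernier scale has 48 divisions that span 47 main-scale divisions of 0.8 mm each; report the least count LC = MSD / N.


LC = MSD / n_div
= 0.8 / 48
= 0.0167

0.0167


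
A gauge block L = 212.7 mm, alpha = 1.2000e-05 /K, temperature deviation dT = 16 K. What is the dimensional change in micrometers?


dL = L * alpha * dT
= 212.7 * 1.2000e-05 * 16
= 0.0408384 mm
dL_um = 0.0408384 * 1000 = 40.8384 um

40.8384


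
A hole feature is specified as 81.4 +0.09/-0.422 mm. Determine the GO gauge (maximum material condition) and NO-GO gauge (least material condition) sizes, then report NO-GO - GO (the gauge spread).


GO = nominal - lower_tol (smallest hole = maximum material condition)
GO = 81.4 - 0.422 = 80.978
NO-GO = nominal + upper_tol (largest hole = least material condition)
NO-GO = 81.4 + 0.09 = 81.49
spread = NO-GO - GO = 81.49 - 80.978 = 0.5120

0.5120


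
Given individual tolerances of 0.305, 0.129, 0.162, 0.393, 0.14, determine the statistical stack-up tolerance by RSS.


RSS = sqrt(0.305^2 + 0.129^2 + 0.162^2 + 0.393^2 + 0.14^2)
= sqrt(0.309959)
= 0.5567

0.5567


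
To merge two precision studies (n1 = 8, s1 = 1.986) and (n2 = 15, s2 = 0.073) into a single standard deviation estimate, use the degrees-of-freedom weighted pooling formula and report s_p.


s_p = sqrt(((n1-1)*s1^2 + (n2-1)*s2^2) / (n1+n2-2))
numerator = (8-1)*1.986^2 + (15-1)*0.073^2 = 27.609372 + 0.074606 = 27.683978
denominator = 8 + 15 - 2 = 21
s_p^2 = 27.683978 / 21 = 1.3182847
s_p = sqrt(1.3182847) = 1.1482

1.1482


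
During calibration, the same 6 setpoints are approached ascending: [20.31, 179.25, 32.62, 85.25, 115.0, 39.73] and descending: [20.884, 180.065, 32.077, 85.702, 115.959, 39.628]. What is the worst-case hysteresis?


|20.31 - 20.884| = 0.5740
|179.25 - 180.065| = 0.8150
|32.62 - 32.077| = 0.5430
|85.25 - 85.702| = 0.4520
|115.0 - 115.959| = 0.9590
|39.73 - 39.628| = 0.1020
hysteresis = max(diffs) = 0.9590

0.9590


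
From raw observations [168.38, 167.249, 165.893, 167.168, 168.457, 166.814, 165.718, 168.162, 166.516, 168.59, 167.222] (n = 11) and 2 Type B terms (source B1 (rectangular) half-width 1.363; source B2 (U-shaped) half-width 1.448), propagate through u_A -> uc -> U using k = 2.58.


mean = (168.38 + 167.249 + 165.893 + 167.168 + 168.457 + 166.814 + 165.718 + 168.162 + 166.516 + 168.59 + 167.222) / 11 = 167.2880909
s = sqrt(sum((x - mean)^2)/(n-1)) = 1.0134085
u_A = s / sqrt(n) = 1.0134085 / sqrt(11) = 0.30555416
u_B1 = 1.363 / sqrt(3) = 0.78692842
u_B2 = 1.448 / sqrt(2) = 1.0238906
uc = sqrt(0.30555416^2 + 0.78692842^2 + 1.0238906^2) = 1.3270161
U = k * uc = 2.58 * 1.3270161
U = 3.4237

3.4237


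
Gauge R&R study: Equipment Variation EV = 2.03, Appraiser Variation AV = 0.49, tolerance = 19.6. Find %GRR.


GRR = sqrt(EV^2 + AV^2) = sqrt(2.03^2 + 0.49^2) = 2.0883007
%GRR = GRR / tol * 100 = 2.0883007 / 19.6 * 100
%GRR = 10.6546

10.6546


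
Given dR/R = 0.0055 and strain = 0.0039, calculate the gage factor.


GF = (dR/R) / epsilon
= 0.0055 / 0.0039
= 1.4103

1.4103


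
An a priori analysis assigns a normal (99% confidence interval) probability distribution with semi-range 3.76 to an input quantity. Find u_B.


u_B = half_width / 2.576
u_B = 3.76 / 2.576
u_B = 1.4596

1.4596


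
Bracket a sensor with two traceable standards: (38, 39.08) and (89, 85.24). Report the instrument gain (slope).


slope = (y2 - y1) / (x2 - x1)
= (85.24 - 39.08) / (89 - 38)
= 46.1600 / 51
= 0.9051

0.9051


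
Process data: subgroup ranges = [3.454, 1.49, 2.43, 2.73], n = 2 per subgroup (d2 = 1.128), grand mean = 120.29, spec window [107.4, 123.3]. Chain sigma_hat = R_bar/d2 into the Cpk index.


R_bar = (3.454 + 1.49 + 2.43 + 2.73) / 4 = 2.526
sigma = R_bar / d2 = 2.526 / 1.128 = 2.2393617
Cp = (USL - LSL)/(6*sigma) = (123.3 - 107.4)/(6*2.2393617) = 1.1834
Cpu = (123.3 - 120.29)/(3*2.2393617) = 0.4480
Cpl = (120.29 - 107.4)/(3*2.2393617) = 1.9187
Cpk = min(Cpu, Cpl) = 0.4480

0.4480


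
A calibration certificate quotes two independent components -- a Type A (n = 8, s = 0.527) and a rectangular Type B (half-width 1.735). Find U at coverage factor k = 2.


u_A = s / sqrt(n) = 0.527 / sqrt(8) = 0.18632264
u_B = half_width / sqrt(3) = 1.735 / sqrt(3) = 1.0017027
uc = sqrt(u_A^2 + u_B^2) = sqrt(0.18632264^2 + 1.0017027^2) = 1.0188839
U = k * uc = 2 * 1.0188839
U = 2.0378

2.0378


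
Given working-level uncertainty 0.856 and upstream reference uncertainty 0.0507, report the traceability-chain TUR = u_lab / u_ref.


TUR = u_lab / u_ref
= 0.856 / 0.0507
= 16.8836

16.8836


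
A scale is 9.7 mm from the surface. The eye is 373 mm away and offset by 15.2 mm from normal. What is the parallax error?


error = h * offset / d
= 9.7 * 15.2 / 373
= 0.3953

0.3953


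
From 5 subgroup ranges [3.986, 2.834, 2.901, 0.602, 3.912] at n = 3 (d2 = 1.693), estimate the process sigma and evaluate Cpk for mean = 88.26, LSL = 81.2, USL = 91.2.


R_bar = (3.986 + 2.834 + 2.901 + 0.602 + 3.912) / 5 = 2.847
sigma = R_bar / d2 = 2.847 / 1.693 = 1.6816302
Cp = (USL - LSL)/(6*sigma) = (91.2 - 81.2)/(6*1.6816302) = 0.9911
Cpu = (91.2 - 88.26)/(3*1.6816302) = 0.5828
Cpl = (88.26 - 81.2)/(3*1.6816302) = 1.3994
Cpk = min(Cpu, Cpl) = 0.5828

0.5828


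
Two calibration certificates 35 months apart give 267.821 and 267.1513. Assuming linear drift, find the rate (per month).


rate = (v2 - v1) / months
= (267.1513 - 267.821) / 35
= -0.6697 / 35
= -0.0191

-0.0191


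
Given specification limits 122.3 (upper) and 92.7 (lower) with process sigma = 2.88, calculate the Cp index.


Cp = (USL - LSL) / (6 * sigma)
= (122.3 - 92.7) / (6 * 2.88)
= 29.6000 / 17.2800
= 1.7130

1.7130


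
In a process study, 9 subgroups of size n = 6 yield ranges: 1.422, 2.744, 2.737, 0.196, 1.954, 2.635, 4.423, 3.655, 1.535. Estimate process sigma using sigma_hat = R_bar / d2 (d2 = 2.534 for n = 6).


R_bar = (1.422 + 2.744 + 2.737 + 0.196 + 1.954 + 2.635 + 4.423 + 3.655 + 1.535) / 9
R_bar = 21.301 / 9 = 2.3667778
sigma_hat = R_bar / d2 = 2.3667778 / 2.534 = 0.9340

0.9340


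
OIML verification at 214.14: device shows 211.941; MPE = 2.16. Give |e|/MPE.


e = indication - reference = 211.941 - 214.14 = -2.1990
|e| = 2.1990
ratio = |e| / MPE = 2.1990 / 2.16
ratio = 1.0181

1.0181


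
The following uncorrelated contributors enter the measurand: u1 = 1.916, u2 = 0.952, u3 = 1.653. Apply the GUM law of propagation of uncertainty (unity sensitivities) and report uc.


uc = sqrt(1.916^2 + 0.952^2 + 1.653^2)
uc = sqrt(7.309769)
uc = 2.7037

2.7037


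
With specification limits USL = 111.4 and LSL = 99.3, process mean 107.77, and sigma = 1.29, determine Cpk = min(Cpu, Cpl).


Cpu = (USL - mean) / (3*sigma) = (111.4 - 107.77) / (3*1.29) = 0.9380
Cpl = (mean - LSL) / (3*sigma) = (107.77 - 99.3) / (3*1.29) = 2.1886
Cpk = min(Cpu, Cpl) = 0.9380

0.9380


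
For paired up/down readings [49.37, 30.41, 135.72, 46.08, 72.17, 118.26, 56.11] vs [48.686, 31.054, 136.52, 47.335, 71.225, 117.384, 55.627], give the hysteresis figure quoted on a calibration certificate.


|49.37 - 48.686| = 0.6840
|30.41 - 31.054| = 0.6440
|135.72 - 136.52| = 0.8000
|46.08 - 47.335| = 1.2550
|72.17 - 71.225| = 0.9450
|118.26 - 117.384| = 0.8760
|56.11 - 55.627| = 0.4830
hysteresis = max(diffs) = 1.2550

1.2550


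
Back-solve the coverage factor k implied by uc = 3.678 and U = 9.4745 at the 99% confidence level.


k = U / uc
k = 9.4745 / 3.678
k = 2.576

2.576


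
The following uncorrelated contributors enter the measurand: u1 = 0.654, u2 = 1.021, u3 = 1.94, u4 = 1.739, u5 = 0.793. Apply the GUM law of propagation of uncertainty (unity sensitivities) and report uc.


uc = sqrt(0.654^2 + 1.021^2 + 1.94^2 + 1.739^2 + 0.793^2)
uc = sqrt(8.886727)
uc = 2.9811

2.9811


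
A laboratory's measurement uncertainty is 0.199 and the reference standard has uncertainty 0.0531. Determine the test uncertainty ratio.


TUR = u_lab / u_ref
= 0.199 / 0.0531
= 3.7476

3.7476


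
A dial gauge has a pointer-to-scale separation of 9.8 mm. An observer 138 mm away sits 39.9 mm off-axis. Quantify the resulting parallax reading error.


error = h * offset / d
= 9.8 * 39.9 / 138
= 2.8335

2.8335


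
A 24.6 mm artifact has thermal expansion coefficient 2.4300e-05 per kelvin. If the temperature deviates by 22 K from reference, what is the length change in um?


dL = L * alpha * dT
= 24.6 * 2.4300e-05 * 22
= 0.0131512 mm
dL_um = 0.0131512 * 1000 = 13.1512 um

13.1512


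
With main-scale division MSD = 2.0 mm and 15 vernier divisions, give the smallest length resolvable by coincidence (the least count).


LC = MSD / n_div
= 2.0 / 15
= 0.1333

0.1333


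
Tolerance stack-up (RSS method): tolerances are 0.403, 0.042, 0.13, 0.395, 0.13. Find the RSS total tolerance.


RSS = sqrt(0.403^2 + 0.042^2 + 0.13^2 + 0.395^2 + 0.13^2)
= sqrt(0.353998)
= 0.5950

0.5950


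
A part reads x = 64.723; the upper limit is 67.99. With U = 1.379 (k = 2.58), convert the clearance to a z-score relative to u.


u = U / k = 1.379 / 2.58 = 0.53449612
margin = |USL - x| = |67.99 - 64.723| = 3.267
z = margin / u = 3.267 / 0.53449612
z = 6.1123

6.1123


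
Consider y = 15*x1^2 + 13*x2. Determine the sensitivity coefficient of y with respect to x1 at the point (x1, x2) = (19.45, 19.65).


y = 15*x1^2 + 13*x2
dy/dx1 = 2*15*x1
Evaluate at x1 = 19.45: c1 = 30 * 19.45
c1 = 583.5000

583.5000


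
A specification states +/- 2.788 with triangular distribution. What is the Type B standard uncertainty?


u_B = half_width / sqrt(6)
u_B = 2.788 / 2.4494897
u_B = 1.1382

1.1382


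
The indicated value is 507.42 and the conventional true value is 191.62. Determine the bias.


Systematic error = measured - true
= 507.42 - 191.62
= 315.8000

315.8000


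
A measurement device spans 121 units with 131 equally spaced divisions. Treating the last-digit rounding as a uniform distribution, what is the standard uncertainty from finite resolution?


resolution = range / divisions
resolution = 121 / 131 = 0.92366412
u_res = resolution / (2*sqrt(3))
u_res = 0.92366412 / 3.4641016
u_res = 0.2666

0.2666


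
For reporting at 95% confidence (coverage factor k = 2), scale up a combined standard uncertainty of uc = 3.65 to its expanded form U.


U = k * uc
U = 2 * 3.65
U = 7.3000

7.3000


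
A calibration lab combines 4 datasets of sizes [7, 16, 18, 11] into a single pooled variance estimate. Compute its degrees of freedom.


nu = sum_i (n_i - 1)
nu = ((7 - 1) + (16 - 1) + (18 - 1) + (11 - 1))
nu = 6 + 15 + 17 + 10
nu = 48

48


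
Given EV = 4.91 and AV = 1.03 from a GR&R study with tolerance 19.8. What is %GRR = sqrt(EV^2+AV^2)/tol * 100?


GRR = sqrt(EV^2 + AV^2) = sqrt(4.91^2 + 1.03^2) = 5.0168715
%GRR = GRR / tol * 100 = 5.0168715 / 19.8 * 100
%GRR = 25.3377

25.3377


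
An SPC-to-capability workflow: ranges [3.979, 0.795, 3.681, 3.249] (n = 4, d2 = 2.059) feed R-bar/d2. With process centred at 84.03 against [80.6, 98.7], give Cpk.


R_bar = (3.979 + 0.795 + 3.681 + 3.249) / 4 = 2.926
sigma = R_bar / d2 = 2.926 / 2.059 = 1.4210782
Cp = (USL - LSL)/(6*sigma) = (98.7 - 80.6)/(6*1.4210782) = 2.1228
Cpu = (98.7 - 84.03)/(3*1.4210782) = 3.4410
Cpl = (84.03 - 80.6)/(3*1.4210782) = 0.8046
Cpk = min(Cpu, Cpl) = 0.8046

0.8046


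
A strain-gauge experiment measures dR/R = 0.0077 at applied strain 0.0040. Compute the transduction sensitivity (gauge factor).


GF = (dR/R) / epsilon
= 0.0077 / 0.0040
= 1.9250

1.9250


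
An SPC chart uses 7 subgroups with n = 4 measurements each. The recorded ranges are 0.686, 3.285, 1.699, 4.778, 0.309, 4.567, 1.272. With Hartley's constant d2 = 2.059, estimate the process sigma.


R_bar = (0.686 + 3.285 + 1.699 + 4.778 + 0.309 + 4.567 + 1.272) / 7
R_bar = 16.596 / 7 = 2.3708571
sigma_hat = R_bar / d2 = 2.3708571 / 2.059 = 1.1515

1.1515


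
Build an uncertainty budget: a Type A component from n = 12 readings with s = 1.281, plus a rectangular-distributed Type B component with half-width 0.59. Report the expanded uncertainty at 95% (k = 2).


u_A = s / sqrt(n) = 1.281 / sqrt(12) = 0.36979285
u_B = half_width / sqrt(3) = 0.59 / sqrt(3) = 0.34063666
uc = sqrt(u_A^2 + u_B^2) = sqrt(0.36979285^2 + 0.34063666^2) = 0.5027724
U = k * uc = 2 * 0.5027724
U = 1.0055

1.0055


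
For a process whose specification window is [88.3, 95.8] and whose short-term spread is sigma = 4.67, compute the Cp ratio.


Cp = (USL - LSL) / (6 * sigma)
= (95.8 - 88.3) / (6 * 4.67)
= 7.5000 / 28.0200
= 0.2677

0.2677


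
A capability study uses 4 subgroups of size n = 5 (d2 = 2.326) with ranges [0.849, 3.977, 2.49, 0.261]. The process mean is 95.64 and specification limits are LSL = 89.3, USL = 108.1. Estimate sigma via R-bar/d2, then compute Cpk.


R_bar = (0.849 + 3.977 + 2.49 + 0.261) / 4 = 1.89425
sigma = R_bar / d2 = 1.89425 / 2.326 = 0.81438091
Cp = (USL - LSL)/(6*sigma) = (108.1 - 89.3)/(6*0.81438091) = 3.8475
Cpu = (108.1 - 95.64)/(3*0.81438091) = 5.1000
Cpl = (95.64 - 89.3)/(3*0.81438091) = 2.5950
Cpk = min(Cpu, Cpl) = 2.5950

2.5950


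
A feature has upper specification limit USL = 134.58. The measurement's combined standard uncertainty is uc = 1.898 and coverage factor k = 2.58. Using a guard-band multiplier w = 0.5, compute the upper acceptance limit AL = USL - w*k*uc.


U = k * uc = 2.58 * 1.898 = 4.89684
guard band g = w * U = 0.5 * 4.89684 = 2.44842
AL = USL - g = 134.58 - 2.44842
AL = 132.1316

132.1316


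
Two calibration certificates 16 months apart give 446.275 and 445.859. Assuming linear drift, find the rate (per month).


rate = (v2 - v1) / months
= (445.859 - 446.275) / 16
= -0.4160 / 16
= -0.0260

-0.0260


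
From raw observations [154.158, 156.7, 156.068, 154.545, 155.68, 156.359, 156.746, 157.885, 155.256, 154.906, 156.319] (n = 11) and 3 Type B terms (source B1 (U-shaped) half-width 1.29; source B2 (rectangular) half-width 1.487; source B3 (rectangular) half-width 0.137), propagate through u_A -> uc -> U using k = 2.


mean = (154.158 + 156.7 + 156.068 + 154.545 + 155.68 + 156.359 + 156.746 + 157.885 + 155.256 + 154.906 + 156.319) / 11 = 155.8747273
s = sqrt(sum((x - mean)^2)/(n-1)) = 1.0965921
u_A = s / sqrt(n) = 1.0965921 / sqrt(11) = 0.33063496
u_B1 = 1.29 / sqrt(2) = 0.91216775
u_B2 = 1.487 / sqrt(3) = 0.85851985
u_B3 = 0.137 / sqrt(3) = 0.079096987
uc = sqrt(0.33063496^2 + 0.91216775^2 + 0.85851985^2 + 0.079096987^2) = 1.2979531
U = k * uc = 2 * 1.2979531
U = 2.5959

2.5959


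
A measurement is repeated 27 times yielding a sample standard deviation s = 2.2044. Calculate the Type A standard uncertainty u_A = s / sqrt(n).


u_A = s / sqrt(n)
u_A = 2.2044 / sqrt(27)
u_A = 2.2044 / 5.1961524
u_A = 0.4242

0.4242


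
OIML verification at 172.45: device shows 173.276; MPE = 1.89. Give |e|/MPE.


e = indication - reference = 173.276 - 172.45 = 0.8260
|e| = 0.8260
ratio = |e| / MPE = 0.8260 / 1.89
ratio = 0.4370

0.4370


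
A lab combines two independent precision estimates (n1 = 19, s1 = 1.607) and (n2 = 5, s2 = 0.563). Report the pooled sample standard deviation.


s_p = sqrt(((n1-1)*s1^2 + (n2-1)*s2^2) / (n1+n2-2))
numerator = (19-1)*1.607^2 + (5-1)*0.563^2 = 46.484082 + 1.267876 = 47.751958
denominator = 19 + 5 - 2 = 22
s_p^2 = 47.751958 / 22 = 2.1705435
s_p = sqrt(2.1705435) = 1.4733

1.4733


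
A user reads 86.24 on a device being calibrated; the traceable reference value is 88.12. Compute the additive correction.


Correction = standard - reading
= 88.12 - 86.24
= 1.8800

1.8800


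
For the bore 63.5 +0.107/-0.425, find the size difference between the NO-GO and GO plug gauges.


GO = nominal - lower_tol (smallest hole = maximum material condition)
GO = 63.5 - 0.425 = 63.075
NO-GO = nominal + upper_tol (largest hole = least material condition)
NO-GO = 63.5 + 0.107 = 63.607
spread = NO-GO - GO = 63.607 - 63.075 = 0.5320

0.5320


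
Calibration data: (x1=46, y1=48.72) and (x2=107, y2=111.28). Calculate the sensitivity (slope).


slope = (y2 - y1) / (x2 - x1)
= (111.28 - 48.72) / (107 - 46)
= 62.5600 / 61
= 1.0256

1.0256


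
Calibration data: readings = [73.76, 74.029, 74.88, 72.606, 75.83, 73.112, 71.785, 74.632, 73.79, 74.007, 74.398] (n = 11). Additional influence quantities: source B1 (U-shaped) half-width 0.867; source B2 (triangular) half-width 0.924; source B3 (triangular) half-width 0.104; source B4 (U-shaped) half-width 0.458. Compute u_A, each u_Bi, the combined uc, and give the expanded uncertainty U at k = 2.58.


mean = (73.76 + 74.029 + 74.88 + 72.606 + 75.83 + 73.112 + 71.785 + 74.632 + 73.79 + 74.007 + 74.398) / 11 = 73.89354545
s = sqrt(sum((x - mean)^2)/(n-1)) = 1.1089213
u_A = s / sqrt(n) = 1.1089213 / sqrt(11) = 0.33435235
u_B1 = 0.867 / sqrt(2) = 0.61306158
u_B2 = 0.924 / sqrt(6) = 0.37722142
u_B3 = 0.104 / sqrt(6) = 0.042457822
u_B4 = 0.458 / sqrt(2) = 0.32385491
uc = sqrt(0.33435235^2 + 0.61306158^2 + 0.37722142^2 + 0.042457822^2 + 0.32385491^2) = 0.85826375
U = k * uc = 2.58 * 0.85826375
U = 2.2143

2.2143


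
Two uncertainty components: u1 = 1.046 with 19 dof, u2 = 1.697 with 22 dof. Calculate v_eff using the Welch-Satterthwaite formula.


uc = sqrt(u1^2 + u2^2) = sqrt(1.046^2 + 1.697^2) = 1.9934706
v_eff = uc^4 / (u1^4/v1 + u2^4/v2)
= 1.9934706^4 / (1.046^4/19 + 1.697^4/22)
= 15.79208 / 0.4399729
v_eff = 35.8933

35.8933


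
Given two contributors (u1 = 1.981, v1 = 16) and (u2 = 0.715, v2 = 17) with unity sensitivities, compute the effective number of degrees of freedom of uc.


uc = sqrt(u1^2 + u2^2) = sqrt(1.981^2 + 0.715^2) = 2.1060831
v_eff = uc^4 / (u1^4/v1 + u2^4/v2)
= 2.1060831^4 / (1.981^4/16 + 0.715^4/17)
= 19.674423 / 0.97791167
v_eff = 20.1188

20.1188


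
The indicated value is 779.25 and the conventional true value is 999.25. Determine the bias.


Systematic error = measured - true
= 779.25 - 999.25
= -220.0000

-220.0000


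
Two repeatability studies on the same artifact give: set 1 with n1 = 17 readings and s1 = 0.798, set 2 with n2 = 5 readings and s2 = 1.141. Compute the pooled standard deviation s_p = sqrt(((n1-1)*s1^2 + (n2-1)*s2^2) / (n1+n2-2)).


s_p = sqrt(((n1-1)*s1^2 + (n2-1)*s2^2) / (n1+n2-2))
numerator = (17-1)*0.798^2 + (5-1)*1.141^2 = 10.188864 + 5.207524 = 15.396388
denominator = 17 + 5 - 2 = 20
s_p^2 = 15.396388 / 20 = 0.7698194
s_p = sqrt(0.7698194) = 0.8774

0.8774


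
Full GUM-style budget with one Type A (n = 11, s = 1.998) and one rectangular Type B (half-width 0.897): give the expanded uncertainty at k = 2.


u_A = s / sqrt(n) = 1.998 / sqrt(11) = 0.60241967
u_B = half_width / sqrt(3) = 0.897 / sqrt(3) = 0.51788319
uc = sqrt(u_A^2 + u_B^2) = sqrt(0.60241967^2 + 0.51788319^2) = 0.79442587
U = k * uc = 2 * 0.79442587
U = 1.5889

1.5889


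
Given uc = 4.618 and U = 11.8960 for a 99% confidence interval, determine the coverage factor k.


k = U / uc
k = 11.8960 / 4.618
k = 2.576

2.576


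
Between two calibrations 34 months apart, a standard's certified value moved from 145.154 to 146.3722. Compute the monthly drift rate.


rate = (v2 - v1) / months
= (146.3722 - 145.154) / 34
= 1.2182 / 34
= 0.0358

0.0358


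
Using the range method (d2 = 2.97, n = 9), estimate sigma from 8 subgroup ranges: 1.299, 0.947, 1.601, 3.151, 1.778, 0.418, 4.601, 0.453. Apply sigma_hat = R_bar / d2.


R_bar = (1.299 + 0.947 + 1.601 + 3.151 + 1.778 + 0.418 + 4.601 + 0.453) / 8
R_bar = 14.248 / 8 = 1.781
sigma_hat = R_bar / d2 = 1.781 / 2.97 = 0.5997

0.5997


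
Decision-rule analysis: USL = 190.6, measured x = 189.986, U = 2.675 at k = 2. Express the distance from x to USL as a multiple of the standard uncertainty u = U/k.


u = U / k = 2.675 / 2 = 1.3375
margin = |USL - x| = |190.6 - 189.986| = 0.614
z = margin / u = 0.614 / 1.3375
z = 0.4591

0.4591


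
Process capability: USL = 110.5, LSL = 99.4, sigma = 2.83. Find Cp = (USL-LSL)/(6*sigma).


Cp = (USL - LSL) / (6 * sigma)
= (110.5 - 99.4) / (6 * 2.83)
= 11.1000 / 16.9800
= 0.6537

0.6537


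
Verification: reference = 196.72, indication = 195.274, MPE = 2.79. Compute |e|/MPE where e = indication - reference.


e = indication - reference = 195.274 - 196.72 = -1.4460
|e| = 1.4460
ratio = |e| / MPE = 1.4460 / 2.79
ratio = 0.5183

0.5183


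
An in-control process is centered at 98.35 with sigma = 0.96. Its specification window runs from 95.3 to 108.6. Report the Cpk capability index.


Cpu = (USL - mean) / (3*sigma) = (108.6 - 98.35) / (3*0.96) = 3.5590
Cpl = (mean - LSL) / (3*sigma) = (98.35 - 95.3) / (3*0.96) = 1.0590
Cpk = min(Cpu, Cpl) = 1.0590

1.0590


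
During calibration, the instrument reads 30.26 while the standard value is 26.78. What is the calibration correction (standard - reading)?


Correction = standard - reading
= 26.78 - 30.26
= -3.4800

-3.4800


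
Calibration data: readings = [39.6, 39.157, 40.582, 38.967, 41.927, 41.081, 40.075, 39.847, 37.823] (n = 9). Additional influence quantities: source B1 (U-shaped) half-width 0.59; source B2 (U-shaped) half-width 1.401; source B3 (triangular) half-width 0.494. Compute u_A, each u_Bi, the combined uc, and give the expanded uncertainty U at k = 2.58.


mean = (39.6 + 39.157 + 40.582 + 38.967 + 41.927 + 41.081 + 40.075 + 39.847 + 37.823) / 9 = 39.89544444
s = sqrt(sum((x - mean)^2)/(n-1)) = 1.2159527
u_A = s / sqrt(n) = 1.2159527 / sqrt(9) = 0.40531757
u_B1 = 0.59 / sqrt(2) = 0.417193
u_B2 = 1.401 / sqrt(2) = 0.9906566
u_B3 = 0.494 / sqrt(6) = 0.20167466
uc = sqrt(0.40531757^2 + 0.417193^2 + 0.9906566^2 + 0.20167466^2) = 1.1663642
U = k * uc = 2.58 * 1.1663642
U = 3.0092

3.0092


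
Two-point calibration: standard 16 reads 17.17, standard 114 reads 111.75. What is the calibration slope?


slope = (y2 - y1) / (x2 - x1)
= (111.75 - 17.17) / (114 - 16)
= 94.5800 / 98
= 0.9651

0.9651


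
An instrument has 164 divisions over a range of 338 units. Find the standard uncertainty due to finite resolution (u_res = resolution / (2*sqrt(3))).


resolution = range / divisions
resolution = 338 / 164 = 2.0609756
u_res = resolution / (2*sqrt(3))
u_res = 2.0609756 / 3.4641016
u_res = 0.5950

0.5950


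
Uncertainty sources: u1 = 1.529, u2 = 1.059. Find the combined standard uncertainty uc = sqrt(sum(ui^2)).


uc = sqrt(1.529^2 + 1.059^2)
uc = sqrt(3.459322)
uc = 1.8599

1.8599


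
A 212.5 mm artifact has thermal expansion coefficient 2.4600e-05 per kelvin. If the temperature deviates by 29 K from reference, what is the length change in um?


dL = L * alpha * dT
= 212.5 * 2.4600e-05 * 29
= 0.1515975 mm
dL_um = 0.1515975 * 1000 = 151.5975 um

151.5975


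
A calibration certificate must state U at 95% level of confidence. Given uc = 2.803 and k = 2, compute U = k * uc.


U = k * uc
U = 2 * 2.803
U = 5.6060

5.6060


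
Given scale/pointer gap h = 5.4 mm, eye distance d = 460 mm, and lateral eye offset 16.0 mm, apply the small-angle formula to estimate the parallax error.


error = h * offset / d
= 5.4 * 16.0 / 460
= 0.1878

0.1878


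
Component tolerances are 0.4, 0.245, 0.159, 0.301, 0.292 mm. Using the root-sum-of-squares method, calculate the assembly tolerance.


RSS = sqrt(0.4^2 + 0.245^2 + 0.159^2 + 0.301^2 + 0.292^2)
= sqrt(0.421171)
= 0.6490

0.6490


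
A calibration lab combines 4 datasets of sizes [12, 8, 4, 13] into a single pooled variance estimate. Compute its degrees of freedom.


nu = sum_i (n_i - 1)
nu = ((12 - 1) + (8 - 1) + (4 - 1) + (13 - 1))
nu = 11 + 7 + 3 + 12
nu = 33

33


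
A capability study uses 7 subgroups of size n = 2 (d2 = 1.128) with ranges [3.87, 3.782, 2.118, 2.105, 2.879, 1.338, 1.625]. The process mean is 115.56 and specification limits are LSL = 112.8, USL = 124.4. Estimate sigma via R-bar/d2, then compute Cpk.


R_bar = (3.87 + 3.782 + 2.118 + 2.105 + 2.879 + 1.338 + 1.625) / 7 = 2.531
sigma = R_bar / d2 = 2.531 / 1.128 = 2.2437943
Cp = (USL - LSL)/(6*sigma) = (124.4 - 112.8)/(6*2.2437943) = 0.8616
Cpu = (124.4 - 115.56)/(3*2.2437943) = 1.3133
Cpl = (115.56 - 112.8)/(3*2.2437943) = 0.4100
Cpk = min(Cpu, Cpl) = 0.4100

0.4100


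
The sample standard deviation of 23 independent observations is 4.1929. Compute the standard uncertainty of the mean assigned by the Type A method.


u_A = s / sqrt(n)
u_A = 4.1929 / sqrt(23)
u_A = 4.1929 / 4.7958315
u_A = 0.8743

0.8743


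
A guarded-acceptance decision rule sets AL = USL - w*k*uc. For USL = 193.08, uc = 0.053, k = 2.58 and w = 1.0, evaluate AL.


U = k * uc = 2.58 * 0.053 = 0.13674
guard band g = w * U = 1.0 * 0.13674 = 0.13674
AL = USL - g = 193.08 - 0.13674
AL = 192.9433

192.9433


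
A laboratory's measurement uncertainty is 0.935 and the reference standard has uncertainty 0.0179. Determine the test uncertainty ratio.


TUR = u_lab / u_ref
= 0.935 / 0.0179
= 52.2346

52.2346


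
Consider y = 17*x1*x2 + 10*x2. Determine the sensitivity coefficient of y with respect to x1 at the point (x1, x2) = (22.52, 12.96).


y = 17*x1*x2 + 10*x2
dy/dx1 = 17*x2
Evaluate at x2 = 12.96: c1 = 17 * 12.96
c1 = 220.3200

220.3200


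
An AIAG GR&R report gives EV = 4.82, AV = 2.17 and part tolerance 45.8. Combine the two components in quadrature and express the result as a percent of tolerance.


GRR = sqrt(EV^2 + AV^2) = sqrt(4.82^2 + 2.17^2) = 5.2859531
%GRR = GRR / tol * 100 = 5.2859531 / 45.8 * 100
%GRR = 11.5414

11.5414


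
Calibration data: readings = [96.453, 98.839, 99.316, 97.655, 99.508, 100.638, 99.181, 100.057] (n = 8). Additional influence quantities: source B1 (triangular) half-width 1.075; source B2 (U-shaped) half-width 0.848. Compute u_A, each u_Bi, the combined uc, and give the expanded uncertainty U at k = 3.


mean = (96.453 + 98.839 + 99.316 + 97.655 + 99.508 + 100.638 + 99.181 + 100.057) / 8 = 98.955875
s = sqrt(sum((x - mean)^2)/(n-1)) = 1.3361754
u_A = s / sqrt(n) = 1.3361754 / sqrt(8) = 0.47240934
u_B1 = 1.075 / sqrt(6) = 0.43886691
u_B2 = 0.848 / sqrt(2) = 0.59962655
uc = sqrt(0.47240934^2 + 0.43886691^2 + 0.59962655^2) = 0.8805264
U = k * uc = 3 * 0.8805264
U = 2.6416

2.6416


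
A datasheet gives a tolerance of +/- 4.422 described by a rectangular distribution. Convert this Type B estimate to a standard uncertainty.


u_B = half_width / sqrt(3)
u_B = 4.422 / 1.7320508
u_B = 2.5530

2.5530


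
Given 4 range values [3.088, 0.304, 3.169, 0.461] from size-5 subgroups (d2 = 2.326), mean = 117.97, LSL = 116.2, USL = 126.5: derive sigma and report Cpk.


R_bar = (3.088 + 0.304 + 3.169 + 0.461) / 4 = 1.7555
sigma = R_bar / d2 = 1.7555 / 2.326 = 0.75472915
Cp = (USL - LSL)/(6*sigma) = (126.5 - 116.2)/(6*0.75472915) = 2.2745
Cpu = (126.5 - 117.97)/(3*0.75472915) = 3.7674
Cpl = (117.97 - 116.2)/(3*0.75472915) = 0.7817
Cpk = min(Cpu, Cpl) = 0.7817

0.7817


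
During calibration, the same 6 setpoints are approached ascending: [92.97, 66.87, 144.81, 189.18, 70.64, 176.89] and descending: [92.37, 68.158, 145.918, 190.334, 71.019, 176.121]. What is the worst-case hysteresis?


|92.97 - 92.37| = 0.6000
|66.87 - 68.158| = 1.2880
|144.81 - 145.918| = 1.1080
|189.18 - 190.334| = 1.1540
|70.64 - 71.019| = 0.3790
|176.89 - 176.121| = 0.7690
hysteresis = max(diffs) = 1.2880

1.2880


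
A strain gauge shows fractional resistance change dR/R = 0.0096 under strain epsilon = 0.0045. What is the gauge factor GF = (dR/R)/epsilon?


GF = (dR/R) / epsilon
= 0.0096 / 0.0045
= 2.1333

2.1333


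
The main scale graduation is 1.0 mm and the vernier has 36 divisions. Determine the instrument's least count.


LC = MSD / n_div
= 1.0 / 36
= 0.0278

0.0278


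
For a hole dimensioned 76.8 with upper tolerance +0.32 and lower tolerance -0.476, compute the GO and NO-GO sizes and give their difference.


GO = nominal - lower_tol (smallest hole = maximum material condition)
GO = 76.8 - 0.476 = 76.324
NO-GO = nominal + upper_tol (largest hole = least material condition)
NO-GO = 76.8 + 0.32 = 77.12
spread = NO-GO - GO = 77.12 - 76.324 = 0.7960

0.7960


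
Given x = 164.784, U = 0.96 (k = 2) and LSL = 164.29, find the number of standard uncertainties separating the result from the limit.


u = U / k = 0.96 / 2 = 0.48
margin = |LSL - x| = |164.29 - 164.784| = 0.494
z = margin / u = 0.494 / 0.48
z = 1.0292

1.0292


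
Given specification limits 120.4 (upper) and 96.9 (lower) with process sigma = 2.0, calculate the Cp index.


Cp = (USL - LSL) / (6 * sigma)
= (120.4 - 96.9) / (6 * 2.0)
= 23.5000 / 12.0000
= 1.9583

1.9583


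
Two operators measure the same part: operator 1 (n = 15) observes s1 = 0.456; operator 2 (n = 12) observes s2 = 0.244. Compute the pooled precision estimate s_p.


s_p = sqrt(((n1-1)*s1^2 + (n2-1)*s2^2) / (n1+n2-2))
numerator = (15-1)*0.456^2 + (12-1)*0.244^2 = 2.911104 + 0.654896 = 3.566
denominator = 15 + 12 - 2 = 25
s_p^2 = 3.566 / 25 = 0.14264
s_p = sqrt(0.14264) = 0.3777

0.3777


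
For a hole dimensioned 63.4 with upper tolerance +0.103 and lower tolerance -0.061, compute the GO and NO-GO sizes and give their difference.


GO = nominal - lower_tol (smallest hole = maximum material condition)
GO = 63.4 - 0.061 = 63.339
NO-GO = nominal + upper_tol (largest hole = least material condition)
NO-GO = 63.4 + 0.103 = 63.503
spread = NO-GO - GO = 63.503 - 63.339 = 0.1640

0.1640


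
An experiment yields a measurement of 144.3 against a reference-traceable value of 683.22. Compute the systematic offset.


Systematic error = measured - true
= 144.3 - 683.22
= -538.9200

-538.9200


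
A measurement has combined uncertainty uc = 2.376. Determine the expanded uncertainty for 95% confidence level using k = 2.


U = k * uc
U = 2 * 2.376
U = 4.7520

4.7520


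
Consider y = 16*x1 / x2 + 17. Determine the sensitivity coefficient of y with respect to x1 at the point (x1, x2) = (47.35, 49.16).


y = 16*x1 / x2 + 17
dy/dx1 = 16/x2
Evaluate at x2 = 49.16: c1 = 16 / 49.16
c1 = 0.3255

0.3255


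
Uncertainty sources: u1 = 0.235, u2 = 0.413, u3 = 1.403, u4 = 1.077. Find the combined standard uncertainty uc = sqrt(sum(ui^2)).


uc = sqrt(0.235^2 + 0.413^2 + 1.403^2 + 1.077^2)
uc = sqrt(3.354132)
uc = 1.8314

1.8314


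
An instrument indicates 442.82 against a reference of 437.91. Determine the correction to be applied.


Correction = standard - reading
= 437.91 - 442.82
= -4.9100

-4.9100


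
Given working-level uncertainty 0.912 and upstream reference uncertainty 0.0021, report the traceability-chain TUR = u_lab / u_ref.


TUR = u_lab / u_ref
= 0.912 / 0.0021
= 434.2857

434.2857


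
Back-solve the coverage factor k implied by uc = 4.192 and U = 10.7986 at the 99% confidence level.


k = U / uc
k = 10.7986 / 4.192
k = 2.576

2.576


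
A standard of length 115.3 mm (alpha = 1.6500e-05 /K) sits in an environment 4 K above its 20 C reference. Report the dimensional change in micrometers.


dL = L * alpha * dT
= 115.3 * 1.6500e-05 * 4
= 0.0076098 mm
dL_um = 0.0076098 * 1000 = 7.6098 um

7.6098


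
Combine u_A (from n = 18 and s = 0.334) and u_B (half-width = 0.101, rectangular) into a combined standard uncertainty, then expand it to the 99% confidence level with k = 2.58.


u_A = s / sqrt(n) = 0.334 / sqrt(18) = 0.078724555
u_B = half_width / sqrt(3) = 0.101 / sqrt(3) = 0.058312377
uc = sqrt(u_A^2 + u_B^2) = sqrt(0.078724555^2 + 0.058312377^2) = 0.097968816
U = k * uc = 2.58 * 0.097968816
U = 0.2528

0.2528


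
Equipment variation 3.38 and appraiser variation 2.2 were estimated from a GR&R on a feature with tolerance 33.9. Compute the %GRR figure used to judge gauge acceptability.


GRR = sqrt(EV^2 + AV^2) = sqrt(3.38^2 + 2.2^2) = 4.0329146
%GRR = GRR / tol * 100 = 4.0329146 / 33.9 * 100
%GRR = 11.8965

11.8965


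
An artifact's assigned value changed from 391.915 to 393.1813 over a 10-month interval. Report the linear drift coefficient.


rate = (v2 - v1) / months
= (393.1813 - 391.915) / 10
= 1.2663 / 10
= 0.1266

0.1266


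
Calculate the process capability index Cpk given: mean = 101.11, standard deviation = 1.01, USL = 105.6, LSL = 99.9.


Cpu = (USL - mean) / (3*sigma) = (105.6 - 101.11) / (3*1.01) = 1.4818
Cpl = (mean - LSL) / (3*sigma) = (101.11 - 99.9) / (3*1.01) = 0.3993
Cpk = min(Cpu, Cpl) = 0.3993

0.3993


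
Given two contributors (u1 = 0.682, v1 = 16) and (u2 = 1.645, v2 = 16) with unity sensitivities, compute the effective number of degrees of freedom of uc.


uc = sqrt(u1^2 + u2^2) = sqrt(0.682^2 + 1.645^2) = 1.780772
v_eff = uc^4 / (u1^4/v1 + u2^4/v2)
= 1.780772^4 / (0.682^4/16 + 1.645^4/16)
= 10.056185 / 0.47118198
v_eff = 21.3425

21.3425


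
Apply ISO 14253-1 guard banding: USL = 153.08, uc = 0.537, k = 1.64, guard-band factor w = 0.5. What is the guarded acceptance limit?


U = k * uc = 1.64 * 0.537 = 0.88068
guard band g = w * U = 0.5 * 0.88068 = 0.44034
AL = USL - g = 153.08 - 0.44034
AL = 152.6397

152.6397


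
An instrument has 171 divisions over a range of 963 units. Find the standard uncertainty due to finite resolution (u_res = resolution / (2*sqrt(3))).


resolution = range / divisions
resolution = 963 / 171 = 5.6315789
u_res = resolution / (2*sqrt(3))
u_res = 5.6315789 / 3.4641016
u_res = 1.6257

1.6257


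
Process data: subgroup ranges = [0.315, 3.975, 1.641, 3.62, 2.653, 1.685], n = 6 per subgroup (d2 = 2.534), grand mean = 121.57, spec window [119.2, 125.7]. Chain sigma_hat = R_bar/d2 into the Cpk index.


R_bar = (0.315 + 3.975 + 1.641 + 3.62 + 2.653 + 1.685) / 6 = 2.3148333
sigma = R_bar / d2 = 2.3148333 / 2.534 = 0.91350959
Cp = (USL - LSL)/(6*sigma) = (125.7 - 119.2)/(6*0.91350959) = 1.1859
Cpu = (125.7 - 121.57)/(3*0.91350959) = 1.5070
Cpl = (121.57 - 119.2)/(3*0.91350959) = 0.8648
Cpk = min(Cpu, Cpl) = 0.8648

0.8648


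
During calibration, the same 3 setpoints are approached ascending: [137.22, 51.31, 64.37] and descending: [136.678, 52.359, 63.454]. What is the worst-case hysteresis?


|137.22 - 136.678| = 0.5420
|51.31 - 52.359| = 1.0490
|64.37 - 63.454| = 0.9160
hysteresis = max(diffs) = 1.0490

1.0490


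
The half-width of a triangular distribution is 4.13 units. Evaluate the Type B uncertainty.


u_B = half_width / sqrt(6)
u_B = 4.13 / 2.4494897
u_B = 1.6861

1.6861


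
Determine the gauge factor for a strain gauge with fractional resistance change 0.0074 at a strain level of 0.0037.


GF = (dR/R) / epsilon
= 0.0074 / 0.0037
= 2.0000

2.0000


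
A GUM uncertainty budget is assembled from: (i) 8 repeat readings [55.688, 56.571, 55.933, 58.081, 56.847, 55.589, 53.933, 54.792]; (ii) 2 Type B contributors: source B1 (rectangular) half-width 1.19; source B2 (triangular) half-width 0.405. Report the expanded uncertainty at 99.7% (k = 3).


mean = (55.688 + 56.571 + 55.933 + 58.081 + 56.847 + 55.589 + 53.933 + 54.792) / 8 = 55.92925
s = sqrt(sum((x - mean)^2)/(n-1)) = 1.2725943
u_A = s / sqrt(n) = 1.2725943 / sqrt(8) = 0.44993003
u_B1 = 1.19 / sqrt(3) = 0.68704682
u_B2 = 0.405 / sqrt(6) = 0.16534056
uc = sqrt(0.44993003^2 + 0.68704682^2 + 0.16534056^2) = 0.83773974
U = k * uc = 3 * 0.83773974
U = 2.5132

2.5132
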